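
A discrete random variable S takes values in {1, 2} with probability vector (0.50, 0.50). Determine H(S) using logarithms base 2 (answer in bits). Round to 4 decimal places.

1.0000 bits

H(S) = −Σ p·log₂ p.
  −(0.50)·log₂(0.50) = 0.50000
  −(0.50)·log₂(0.50) = 0.50000
Sum: 0.50000 + 0.50000 = 1.0000 bits.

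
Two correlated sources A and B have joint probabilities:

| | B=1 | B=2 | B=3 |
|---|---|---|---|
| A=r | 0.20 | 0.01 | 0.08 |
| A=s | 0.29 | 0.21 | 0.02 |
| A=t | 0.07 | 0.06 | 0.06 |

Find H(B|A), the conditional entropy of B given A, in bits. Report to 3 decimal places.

1.218 bits

Chain rule: H(B|A) = H(A,B) − H(A).
Marginals: p(A) = (0.2900, 0.5200, 0.1900), p(B) = (0.5600, 0.2800, 0.1600).
H(A,B) = 2.6816 bits; H(A) = 1.4637 bits.
H(B|A) = 2.6816 − 1.4637 = 1.218 bits.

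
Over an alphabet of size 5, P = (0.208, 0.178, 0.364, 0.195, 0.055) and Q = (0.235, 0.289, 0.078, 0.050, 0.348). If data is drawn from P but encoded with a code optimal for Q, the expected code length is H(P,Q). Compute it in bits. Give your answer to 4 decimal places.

3.0195 bits

H(P,Q) = −Σ p·log₂ q.
  −0.208·log₂(0.235) = 0.43457
  −0.178·log₂(0.289) = 0.31877
  −0.364·log₂(0.078) = 1.33966
  −0.195·log₂(0.050) = 0.84278
  −0.055·log₂(0.348) = 0.08376
H(P,Q) = 3.0195 bits.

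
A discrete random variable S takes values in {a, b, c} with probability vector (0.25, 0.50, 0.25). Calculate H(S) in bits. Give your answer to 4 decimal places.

1.5000 bits

H(S) = −Σ p·log₂ p.
  −(0.25)·log₂(0.25) = 0.50000
  −(0.50)·log₂(0.50) = 0.50000
  −(0.25)·log₂(0.25) = 0.50000
Sum: 0.50000 + 0.50000 + 0.50000 = 1.5000 bits.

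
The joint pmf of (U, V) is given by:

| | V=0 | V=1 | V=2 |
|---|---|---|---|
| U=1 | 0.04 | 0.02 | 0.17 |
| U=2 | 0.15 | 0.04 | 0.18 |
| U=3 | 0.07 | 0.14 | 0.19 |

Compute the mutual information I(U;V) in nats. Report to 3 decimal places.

Marginals: p(U) = (0.2300, 0.3700, 0.4000), p(V) = (0.2600, 0.2000, 0.5400).
I(U;V) = H(U) + H(V) − H(U,V).
H(U) = 1.0724, H(V) = 1.0049, H(U,V) = 2.0072.
I(U;V) = 1.0724 + 1.0049 − 2.0072 = 0.070 nats.

0.070 nats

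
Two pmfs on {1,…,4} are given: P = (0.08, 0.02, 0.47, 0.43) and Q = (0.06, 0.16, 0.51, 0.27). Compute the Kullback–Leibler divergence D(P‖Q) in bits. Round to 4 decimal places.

D(P‖Q) = Σ p·log₂(p/q).
  0.08·log₂(0.08/0.06) = 0.03320
  0.02·log₂(0.02/0.16) = -0.06000
  0.47·log₂(0.47/0.51) = -0.05538
  0.43·log₂(0.43/0.27) = 0.28869
D(P‖Q) = 0.2065 bits.

0.2065 bits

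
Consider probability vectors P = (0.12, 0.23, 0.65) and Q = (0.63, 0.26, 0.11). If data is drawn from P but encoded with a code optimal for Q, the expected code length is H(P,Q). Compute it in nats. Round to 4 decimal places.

1.8000 nats

H(P,Q) = −Σ p·ln q.
  −0.12·ln(0.63) = 0.05544
  −0.23·ln(0.26) = 0.30983
  −0.65·ln(0.11) = 1.43473
H(P,Q) = 1.8000 nats.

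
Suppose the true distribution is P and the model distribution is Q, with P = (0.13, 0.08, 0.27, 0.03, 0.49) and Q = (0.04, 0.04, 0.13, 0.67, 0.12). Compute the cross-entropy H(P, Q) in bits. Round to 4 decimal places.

3.2861 bits

H(P,Q) = −Σ p·log₂ q.
  −0.13·log₂(0.04) = 0.60370
  −0.08·log₂(0.04) = 0.37151
  −0.27·log₂(0.13) = 0.79472
  −0.03·log₂(0.67) = 0.01733
  −0.49·log₂(0.12) = 1.49886
H(P,Q) = 3.2861 bits.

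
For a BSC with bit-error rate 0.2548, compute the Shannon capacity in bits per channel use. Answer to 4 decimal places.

Binary symmetric channel: C = 1 − h₂(ε) where h₂ is the binary entropy function.
h₂(0.2548) = −0.2548·log₂0.2548 − 0.7452·log₂0.7452 = 0.8188.
C = 1 − 0.8188 = 0.1812 bits per channel use.

0.1812 bits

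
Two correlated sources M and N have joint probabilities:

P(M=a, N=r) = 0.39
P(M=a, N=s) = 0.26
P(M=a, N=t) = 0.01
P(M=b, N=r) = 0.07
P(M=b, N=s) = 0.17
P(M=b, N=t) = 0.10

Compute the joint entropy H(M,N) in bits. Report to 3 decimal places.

2.137 bits

H(M,N) = −Σ p(x,y)·log₂ p(x,y) over all 6 cells.
  cell (a,r): −0.39·log₂0.39 = 0.5298
  cell (a,s): −0.26·log₂0.26 = 0.5053
  cell (a,t): −0.01·log₂0.01 = 0.0664
  cell (b,r): −0.07·log₂0.07 = 0.2686
  cell (b,s): −0.17·log₂0.17 = 0.4346
  cell (b,t): −0.10·log₂0.10 = 0.3322
Sum = 2.137 bits.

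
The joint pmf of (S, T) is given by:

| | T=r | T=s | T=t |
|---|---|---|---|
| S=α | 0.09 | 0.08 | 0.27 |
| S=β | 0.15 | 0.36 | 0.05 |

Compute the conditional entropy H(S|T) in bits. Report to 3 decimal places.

Marginals: p(S) = (0.4400, 0.5600), p(T) = (0.2400, 0.4400, 0.3200).
H(S|T) = Σ p(T) · H(S|T=·).
  T=r: p=0.2400, H(S|T=r) = 0.9544
  T=s: p=0.4400, H(S|T=s) = 0.6840
  T=t: p=0.3200, H(S|T=t) = 0.6253
Weighted sum = 0.730 bits.

0.730 bits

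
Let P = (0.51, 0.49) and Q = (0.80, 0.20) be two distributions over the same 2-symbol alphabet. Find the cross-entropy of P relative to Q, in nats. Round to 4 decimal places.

0.9024 nats

H(P,Q) = −Σ p·ln q.
  −0.51·ln(0.80) = 0.11380
  −0.49·ln(0.20) = 0.78862
H(P,Q) = 0.9024 nats.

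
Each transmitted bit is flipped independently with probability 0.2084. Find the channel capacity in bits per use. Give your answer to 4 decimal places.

Binary symmetric channel: C = 1 − h₂(ε) where h₂ is the binary entropy function.
h₂(0.2084) = −0.2084·log₂0.2084 − 0.7916·log₂0.7916 = 0.7384.
C = 1 − 0.7384 = 0.2616 bits per channel use.

0.2616 bits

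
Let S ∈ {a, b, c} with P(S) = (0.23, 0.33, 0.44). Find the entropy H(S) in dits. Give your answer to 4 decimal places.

H(S) = −Σ p·log₁₀ p.
  −(0.23)·log₁₀(0.23) = 0.14680
  −(0.33)·log₁₀(0.33) = 0.15889
  −(0.44)·log₁₀(0.44) = 0.15688
Sum: 0.14680 + 0.15889 + 0.15688 = 0.4626 dits.

0.4626 dits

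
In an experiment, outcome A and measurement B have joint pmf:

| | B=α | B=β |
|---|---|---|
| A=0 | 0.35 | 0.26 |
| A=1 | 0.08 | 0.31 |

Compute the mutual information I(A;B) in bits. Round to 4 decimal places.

Marginals: p(A) = (0.6100, 0.3900), p(B) = (0.4300, 0.5700).
I(A;B) = H(A) + H(B) − H(A,B).
H(A) = 0.9648, H(B) = 0.9858, H(A,B) = 1.8507.
I(A;B) = 0.9648 + 0.9858 − 1.8507 = 0.0999 bits.

0.0999 bits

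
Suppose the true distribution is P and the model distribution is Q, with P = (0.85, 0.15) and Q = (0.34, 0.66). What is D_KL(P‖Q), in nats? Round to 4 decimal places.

0.5566 nats

D(P‖Q) = Σ p·ln(p/q).
  0.85·ln(0.85/0.34) = 0.77885
  0.15·ln(0.15/0.66) = -0.22224
D(P‖Q) = 0.5566 nats.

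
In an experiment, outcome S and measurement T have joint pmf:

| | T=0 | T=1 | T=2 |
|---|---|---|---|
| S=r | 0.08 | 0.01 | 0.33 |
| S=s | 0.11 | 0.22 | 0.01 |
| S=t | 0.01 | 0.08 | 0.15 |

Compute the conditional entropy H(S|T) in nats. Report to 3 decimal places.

Marginals: p(S) = (0.4200, 0.3400, 0.2400), p(T) = (0.2000, 0.3100, 0.4900).
H(S|T) = Σ p(T) · H(S|T=·).
  T=0: p=0.2000, H(S|T=0) = 0.8451
  T=1: p=0.3100, H(S|T=1) = 0.7037
  T=2: p=0.4900, H(S|T=2) = 0.7080
Weighted sum = 0.734 nats.

0.734 nats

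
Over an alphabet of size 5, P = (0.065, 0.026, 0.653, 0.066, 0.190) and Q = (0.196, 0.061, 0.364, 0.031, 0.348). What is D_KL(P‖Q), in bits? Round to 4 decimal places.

0.3211 bits

D(P‖Q) = Σ p·log₂(p/q).
  0.065·log₂(0.065/0.196) = -0.10350
  0.026·log₂(0.026/0.061) = -0.03199
  0.653·log₂(0.653/0.364) = 0.55057
  0.066·log₂(0.066/0.031) = 0.07195
  0.190·log₂(0.190/0.348) = -0.16589
D(P‖Q) = 0.3211 bits.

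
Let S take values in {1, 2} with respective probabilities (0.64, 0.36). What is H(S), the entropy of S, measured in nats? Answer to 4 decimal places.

H(S) = −Σ p·ln p.
  −(0.64)·ln(0.64) = 0.28562
  −(0.36)·ln(0.36) = 0.36779
Sum: 0.28562 + 0.36779 = 0.6534 nats.

0.6534 nats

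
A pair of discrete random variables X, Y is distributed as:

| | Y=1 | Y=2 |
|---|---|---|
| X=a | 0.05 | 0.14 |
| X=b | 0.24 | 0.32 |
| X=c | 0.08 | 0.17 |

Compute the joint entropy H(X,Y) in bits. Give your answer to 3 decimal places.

2.359 bits

H(X,Y) = −Σ p(x,y)·log₂ p(x,y) over all 6 cells.
  cell (a,1): −0.05·log₂0.05 = 0.2161
  cell (a,2): −0.14·log₂0.14 = 0.3971
  cell (b,1): −0.24·log₂0.24 = 0.4941
  cell (b,2): −0.32·log₂0.32 = 0.5260
  cell (c,1): −0.08·log₂0.08 = 0.2915
  cell (c,2): −0.17·log₂0.17 = 0.4346
Sum = 2.359 bits.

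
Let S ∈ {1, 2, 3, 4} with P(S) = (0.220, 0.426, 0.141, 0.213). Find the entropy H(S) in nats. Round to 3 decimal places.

1.302 nats

H(S) = −Σ p·ln p.
  −(0.220)·ln(0.220) = 0.3331
  −(0.426)·ln(0.426) = 0.3635
  −(0.141)·ln(0.141) = 0.2762
  −(0.213)·ln(0.213) = 0.3294
Sum: 0.3331 + 0.3635 + 0.2762 + 0.3294 = 1.302 nats.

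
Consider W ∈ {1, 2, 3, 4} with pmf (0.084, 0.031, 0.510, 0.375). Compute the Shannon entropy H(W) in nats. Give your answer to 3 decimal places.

1.027 nats

H(W) = −Σ p·ln p.
  −(0.084)·ln(0.084) = 0.2081
  −(0.031)·ln(0.031) = 0.1077
  −(0.510)·ln(0.510) = 0.3434
  −(0.375)·ln(0.375) = 0.3678
Sum: 0.2081 + 0.1077 + 0.3434 + 0.3678 = 1.027 nats.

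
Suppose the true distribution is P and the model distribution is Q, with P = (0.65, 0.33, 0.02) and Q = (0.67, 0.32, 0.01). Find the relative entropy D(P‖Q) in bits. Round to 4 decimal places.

0.0062 bits

D(P‖Q) = Σ p·log₂(p/q).
  0.65·log₂(0.65/0.67) = -0.02842
  0.33·log₂(0.33/0.32) = 0.01465
  0.02·log₂(0.02/0.01) = 0.02000
D(P‖Q) = 0.0062 bits.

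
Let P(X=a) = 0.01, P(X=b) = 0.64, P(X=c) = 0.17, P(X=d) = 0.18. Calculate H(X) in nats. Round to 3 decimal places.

H(X) = −Σ p·ln p.
  −(0.01)·ln(0.01) = 0.0461
  −(0.64)·ln(0.64) = 0.2856
  −(0.17)·ln(0.17) = 0.3012
  −(0.18)·ln(0.18) = 0.3087
Sum: 0.0461 + 0.2856 + 0.3012 + 0.3087 = 0.942 nats.

0.942 nats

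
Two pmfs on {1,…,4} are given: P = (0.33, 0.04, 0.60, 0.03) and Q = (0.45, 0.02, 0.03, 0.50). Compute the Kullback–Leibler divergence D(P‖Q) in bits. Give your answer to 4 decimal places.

D(P‖Q) = Σ p·log₂(p/q).
  0.33·log₂(0.33/0.45) = -0.14766
  0.04·log₂(0.04/0.02) = 0.04000
  0.60·log₂(0.60/0.03) = 2.59316
  0.03·log₂(0.03/0.50) = -0.12177
D(P‖Q) = 2.3637 bits.

2.3637 bits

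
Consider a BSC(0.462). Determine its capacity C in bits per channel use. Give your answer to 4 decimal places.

0.0042 bits

Binary symmetric channel: C = 1 − h₂(ε) where h₂ is the binary entropy function.
h₂(0.462) = −0.462·log₂0.462 − 0.538·log₂0.538 = 0.9958.
C = 1 − 0.9958 = 0.0042 bits per channel use.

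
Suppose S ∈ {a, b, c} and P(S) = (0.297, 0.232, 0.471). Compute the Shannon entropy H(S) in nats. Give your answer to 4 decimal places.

H(S) = −Σ p·ln p.
  −(0.297)·ln(0.297) = 0.36056
  −(0.232)·ln(0.232) = 0.33896
  −(0.471)·ln(0.471) = 0.35461
Sum: 0.36056 + 0.33896 + 0.35461 = 1.0541 nats.

1.0541 nats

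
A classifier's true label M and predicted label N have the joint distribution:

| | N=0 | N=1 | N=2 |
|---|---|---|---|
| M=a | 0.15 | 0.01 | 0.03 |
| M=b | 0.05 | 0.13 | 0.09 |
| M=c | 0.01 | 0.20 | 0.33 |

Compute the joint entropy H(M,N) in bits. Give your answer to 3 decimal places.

2.599 bits

H(M,N) = −Σ p(x,y)·log₂ p(x,y) over all 9 cells.
  cell (a,0): −0.15·log₂0.15 = 0.4105
  cell (a,1): −0.01·log₂0.01 = 0.0664
  cell (a,2): −0.03·log₂0.03 = 0.1518
  cell (b,0): −0.05·log₂0.05 = 0.2161
  cell (b,1): −0.13·log₂0.13 = 0.3826
  cell (b,2): −0.09·log₂0.09 = 0.3127
  cell (c,0): −0.01·log₂0.01 = 0.0664
  cell (c,1): −0.20·log₂0.20 = 0.4644
  cell (c,2): −0.33·log₂0.33 = 0.5278
Sum = 2.599 bits.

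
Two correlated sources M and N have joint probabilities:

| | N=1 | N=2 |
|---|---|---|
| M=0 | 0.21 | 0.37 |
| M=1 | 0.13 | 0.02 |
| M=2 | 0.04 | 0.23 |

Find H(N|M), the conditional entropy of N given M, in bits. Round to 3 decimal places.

0.796 bits

Chain rule: H(N|M) = H(M,N) − H(M).
Marginals: p(M) = (0.5800, 0.1500, 0.2700), p(N) = (0.3800, 0.6200).
H(M,N) = 2.1725 bits; H(M) = 1.3764 bits.
H(N|M) = 2.1725 − 1.3764 = 0.796 bits.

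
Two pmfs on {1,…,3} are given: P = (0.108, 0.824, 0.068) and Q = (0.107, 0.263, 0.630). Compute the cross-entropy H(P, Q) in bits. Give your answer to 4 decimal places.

H(P,Q) = −Σ p·log₂ q.
  −0.108·log₂(0.107) = 0.34823
  −0.824·log₂(0.263) = 1.58774
  −0.068·log₂(0.630) = 0.04533
H(P,Q) = 1.9813 bits.

1.9813 bits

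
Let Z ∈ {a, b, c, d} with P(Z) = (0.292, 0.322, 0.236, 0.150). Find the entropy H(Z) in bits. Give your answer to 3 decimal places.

1.947 bits

H(Z) = −Σ p·log₂ p.
  −(0.292)·log₂(0.292) = 0.5186
  −(0.322)·log₂(0.322) = 0.5264
  −(0.236)·log₂(0.236) = 0.4916
  −(0.150)·log₂(0.150) = 0.4105
Sum: 0.5186 + 0.5264 + 0.4916 + 0.4105 = 1.947 bits.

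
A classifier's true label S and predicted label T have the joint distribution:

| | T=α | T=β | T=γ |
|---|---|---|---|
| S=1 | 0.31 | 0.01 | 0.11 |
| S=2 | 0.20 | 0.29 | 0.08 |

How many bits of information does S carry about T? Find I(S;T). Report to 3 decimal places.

0.243 bits

Marginals: p(S) = (0.4300, 0.5700), p(T) = (0.5100, 0.3000, 0.1900).
I(S;T) = Σ p(x,y)·log₂[p(x,y)/(p(x)p(y))].
  (1,α): 0.31·log₂(1.4136) = 0.1548
  (1,β): 0.01·log₂(0.0775) = -0.0369
  (1,γ): 0.11·log₂(1.3464) = 0.0472
  (2,α): 0.20·log₂(0.6880) = -0.1079
  (2,β): 0.29·log₂(1.6959) = 0.2210
  (2,γ): 0.08·log₂(0.7387) = -0.0350
Sum = 0.243 bits.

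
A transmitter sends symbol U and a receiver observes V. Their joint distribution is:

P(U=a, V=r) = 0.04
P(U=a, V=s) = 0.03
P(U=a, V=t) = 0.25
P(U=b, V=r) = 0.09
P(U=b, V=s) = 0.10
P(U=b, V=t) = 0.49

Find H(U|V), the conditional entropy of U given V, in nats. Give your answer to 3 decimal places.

Marginals: p(U) = (0.3200, 0.6800), p(V) = (0.1300, 0.1300, 0.7400).
H(U|V) = Σ p(V) · H(U|V=·).
  V=r: p=0.1300, H(U|V=r) = 0.6172
  V=s: p=0.1300, H(U|V=s) = 0.5402
  V=t: p=0.7400, H(U|V=t) = 0.6396
Weighted sum = 0.624 nats.

0.624 nats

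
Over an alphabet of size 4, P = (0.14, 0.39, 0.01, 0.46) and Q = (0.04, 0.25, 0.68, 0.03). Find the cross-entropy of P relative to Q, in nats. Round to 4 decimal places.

2.6082 nats

H(P,Q) = −Σ p·ln q.
  −0.14·ln(0.04) = 0.45064
  −0.39·ln(0.25) = 0.54065
  −0.01·ln(0.68) = 0.00386
  −0.46·ln(0.03) = 1.61302
H(P,Q) = 2.6082 nats.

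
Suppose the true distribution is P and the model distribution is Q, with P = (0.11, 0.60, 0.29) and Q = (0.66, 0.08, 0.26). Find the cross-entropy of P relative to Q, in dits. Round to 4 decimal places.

H(P,Q) = −Σ p·log₁₀ q.
  −0.11·log₁₀(0.66) = 0.01985
  −0.60·log₁₀(0.08) = 0.65815
  −0.29·log₁₀(0.26) = 0.16966
H(P,Q) = 0.8477 dits.

0.8477 dits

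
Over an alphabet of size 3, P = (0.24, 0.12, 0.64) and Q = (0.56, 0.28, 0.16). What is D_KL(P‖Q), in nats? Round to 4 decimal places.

0.5822 nats

D(P‖Q) = Σ p·ln(p/q).
  0.24·ln(0.24/0.56) = -0.20335
  0.12·ln(0.12/0.28) = -0.10168
  0.64·ln(0.64/0.16) = 0.88723
D(P‖Q) = 0.5822 nats.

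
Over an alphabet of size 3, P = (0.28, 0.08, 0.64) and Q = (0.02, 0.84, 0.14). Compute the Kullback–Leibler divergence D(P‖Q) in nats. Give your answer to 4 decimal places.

D(P‖Q) = Σ p·ln(p/q).
  0.28·ln(0.28/0.02) = 0.73894
  0.08·ln(0.08/0.84) = -0.18811
  0.64·ln(0.64/0.14) = 0.97269
D(P‖Q) = 1.5235 nats.

1.5235 nats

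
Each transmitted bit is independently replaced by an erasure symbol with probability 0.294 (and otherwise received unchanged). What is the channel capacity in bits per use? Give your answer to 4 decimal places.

0.7060 bits

Binary erasure channel: capacity C = 1 − ε.
C = 1 − 0.294 = 0.7060 bits per channel use.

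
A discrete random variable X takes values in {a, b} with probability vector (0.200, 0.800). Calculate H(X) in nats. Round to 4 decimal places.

H(X) = −Σ p·ln p.
  −(0.200)·ln(0.200) = 0.32189
  −(0.800)·ln(0.800) = 0.17851
Sum: 0.32189 + 0.17851 = 0.5004 nats.

0.5004 nats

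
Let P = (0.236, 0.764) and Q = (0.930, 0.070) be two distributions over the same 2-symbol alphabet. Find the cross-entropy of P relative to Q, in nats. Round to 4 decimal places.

2.0488 nats

H(P,Q) = −Σ p·ln q.
  −0.236·ln(0.930) = 0.01713
  −0.764·ln(0.070) = 2.03167
H(P,Q) = 2.0488 nats.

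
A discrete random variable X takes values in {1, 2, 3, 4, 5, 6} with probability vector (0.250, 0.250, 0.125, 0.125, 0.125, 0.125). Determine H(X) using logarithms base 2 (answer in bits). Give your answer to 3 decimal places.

2.500 bits

H(X) = −Σ p·log₂ p.
  −(0.250)·log₂(0.250) = 0.5000
  −(0.250)·log₂(0.250) = 0.5000
  −(0.125)·log₂(0.125) = 0.3750
  −(0.125)·log₂(0.125) = 0.3750
  −(0.125)·log₂(0.125) = 0.3750
  −(0.125)·log₂(0.125) = 0.3750
Sum: 0.5000 + 0.5000 + 0.3750 + 0.3750 + 0.3750 + 0.3750 = 2.500 bits.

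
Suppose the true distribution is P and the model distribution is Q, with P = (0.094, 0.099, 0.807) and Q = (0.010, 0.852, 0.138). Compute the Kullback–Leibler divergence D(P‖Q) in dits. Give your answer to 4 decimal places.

0.6179 dits

D(P‖Q) = Σ p·log₁₀(p/q).
  0.094·log₁₀(0.094/0.010) = 0.09147
  0.099·log₁₀(0.099/0.852) = -0.09255
  0.807·log₁₀(0.807/0.138) = 0.61896
D(P‖Q) = 0.6179 dits.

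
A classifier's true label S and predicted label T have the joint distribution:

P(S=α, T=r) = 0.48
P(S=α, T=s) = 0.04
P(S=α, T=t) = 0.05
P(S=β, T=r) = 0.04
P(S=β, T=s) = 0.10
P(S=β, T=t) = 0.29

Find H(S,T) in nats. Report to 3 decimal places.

H(S,T) = −Σ p(x,y)·ln p(x,y) over all 6 cells.
  cell (α,r): −0.48·ln0.48 = 0.3523
  cell (α,s): −0.04·ln0.04 = 0.1288
  cell (α,t): −0.05·ln0.05 = 0.1498
  cell (β,r): −0.04·ln0.04 = 0.1288
  cell (β,s): −0.10·ln0.10 = 0.2303
  cell (β,t): −0.29·ln0.29 = 0.3590
Sum = 1.349 nats.

1.349 nats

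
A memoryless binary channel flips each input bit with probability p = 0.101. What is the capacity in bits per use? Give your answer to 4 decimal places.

Binary symmetric channel: C = 1 − h₂(ε) where h₂ is the binary entropy function.
h₂(0.101) = −0.101·log₂0.101 − 0.899·log₂0.899 = 0.4722.
C = 1 − 0.4722 = 0.5278 bits per channel use.

0.5278 bits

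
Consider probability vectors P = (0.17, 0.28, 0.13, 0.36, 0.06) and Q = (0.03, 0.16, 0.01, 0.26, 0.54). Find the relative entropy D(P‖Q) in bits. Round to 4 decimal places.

D(P‖Q) = Σ p·log₂(p/q).
  0.17·log₂(0.17/0.03) = 0.42543
  0.28·log₂(0.28/0.16) = 0.22606
  0.13·log₂(0.13/0.01) = 0.48106
  0.36·log₂(0.36/0.26) = 0.16901
  0.06·log₂(0.06/0.54) = -0.19020
D(P‖Q) = 1.1114 bits.

1.1114 bits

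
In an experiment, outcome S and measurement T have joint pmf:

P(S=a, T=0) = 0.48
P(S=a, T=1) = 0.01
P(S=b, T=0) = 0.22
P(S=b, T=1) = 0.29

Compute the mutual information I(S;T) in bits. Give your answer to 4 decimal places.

Marginals: p(S) = (0.4900, 0.5100), p(T) = (0.7000, 0.3000).
I(S;T) = H(S) + H(T) − H(S,T).
H(S) = 0.9997, H(T) = 0.8813, H(S,T) = 1.5732.
I(S;T) = 0.9997 + 0.8813 − 1.5732 = 0.3078 bits.

0.3078 bits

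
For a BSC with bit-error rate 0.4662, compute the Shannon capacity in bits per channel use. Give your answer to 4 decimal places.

0.0033 bits

Binary symmetric channel: C = 1 − h₂(ε) where h₂ is the binary entropy function.
h₂(0.4662) = −0.4662·log₂0.4662 − 0.5338·log₂0.5338 = 0.9967.
C = 1 − 0.9967 = 0.0033 bits per channel use.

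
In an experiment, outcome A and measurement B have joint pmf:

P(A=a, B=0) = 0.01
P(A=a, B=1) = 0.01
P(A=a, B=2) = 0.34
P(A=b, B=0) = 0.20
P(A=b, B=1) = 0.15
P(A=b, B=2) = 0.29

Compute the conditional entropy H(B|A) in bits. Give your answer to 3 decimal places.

1.112 bits

Chain rule: H(B|A) = H(A,B) − H(A).
Marginals: p(A) = (0.3600, 0.6400), p(B) = (0.2100, 0.1600, 0.6300).
H(A,B) = 2.0549 bits; H(A) = 0.9427 bits.
H(B|A) = 2.0549 − 0.9427 = 1.112 bits.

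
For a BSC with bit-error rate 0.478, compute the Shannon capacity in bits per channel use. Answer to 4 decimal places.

Binary symmetric channel: C = 1 − h₂(ε) where h₂ is the binary entropy function.
h₂(0.478) = −0.478·log₂0.478 − 0.522·log₂0.522 = 0.9986.
C = 1 − 0.9986 = 0.0014 bits per channel use.

0.0014 bits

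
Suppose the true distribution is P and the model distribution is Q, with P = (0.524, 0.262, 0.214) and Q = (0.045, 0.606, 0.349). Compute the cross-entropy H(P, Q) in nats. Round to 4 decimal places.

H(P,Q) = −Σ p·ln q.
  −0.524·ln(0.045) = 1.62497
  −0.262·ln(0.606) = 0.13123
  −0.214·ln(0.349) = 0.22527
H(P,Q) = 1.9815 nats.

1.9815 nats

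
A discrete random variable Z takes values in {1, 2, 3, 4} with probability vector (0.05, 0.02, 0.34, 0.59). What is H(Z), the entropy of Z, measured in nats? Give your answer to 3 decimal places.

0.906 nats

H(Z) = −Σ p·ln p.
  −(0.05)·ln(0.05) = 0.1498
  −(0.02)·ln(0.02) = 0.0782
  −(0.34)·ln(0.34) = 0.3668
  −(0.59)·ln(0.59) = 0.3113
Sum: 0.1498 + 0.0782 + 0.3668 + 0.3113 = 0.906 nats.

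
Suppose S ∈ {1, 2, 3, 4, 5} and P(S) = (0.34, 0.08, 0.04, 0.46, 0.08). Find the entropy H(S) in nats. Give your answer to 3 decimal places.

1.257 nats

H(S) = −Σ p·ln p.
  −(0.34)·ln(0.34) = 0.3668
  −(0.08)·ln(0.08) = 0.2021
  −(0.04)·ln(0.04) = 0.1288
  −(0.46)·ln(0.46) = 0.3572
  −(0.08)·ln(0.08) = 0.2021
Sum: 0.3668 + 0.2021 + 0.1288 + 0.3572 + 0.2021 = 1.257 nats.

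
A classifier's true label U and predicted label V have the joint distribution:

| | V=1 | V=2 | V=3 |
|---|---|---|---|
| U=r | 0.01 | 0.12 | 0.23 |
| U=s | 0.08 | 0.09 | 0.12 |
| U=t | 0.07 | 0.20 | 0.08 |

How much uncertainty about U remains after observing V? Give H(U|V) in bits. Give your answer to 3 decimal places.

1.443 bits

Marginals: p(U) = (0.3600, 0.2900, 0.3500), p(V) = (0.1600, 0.4100, 0.4300).
H(U|V) = Σ p(V) · H(U|V=·).
  V=1: p=0.1600, H(U|V=1) = 1.2718
  V=2: p=0.4100, H(U|V=2) = 1.5042
  V=3: p=0.4300, H(U|V=3) = 1.4481
Weighted sum = 1.443 bits.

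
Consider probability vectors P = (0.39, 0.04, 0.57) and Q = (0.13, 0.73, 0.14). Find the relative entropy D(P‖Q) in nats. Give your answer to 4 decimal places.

1.1126 nats

D(P‖Q) = Σ p·ln(p/q).
  0.39·ln(0.39/0.13) = 0.42846
  0.04·ln(0.04/0.73) = -0.11617
  0.57·ln(0.57/0.14) = 0.80028
D(P‖Q) = 1.1126 nats.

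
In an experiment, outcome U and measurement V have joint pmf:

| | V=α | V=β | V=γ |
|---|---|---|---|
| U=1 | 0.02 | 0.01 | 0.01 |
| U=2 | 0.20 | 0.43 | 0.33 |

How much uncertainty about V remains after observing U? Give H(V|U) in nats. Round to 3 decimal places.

1.053 nats

Chain rule: H(V|U) = H(U,V) − H(U).
Marginals: p(U) = (0.0400, 0.9600), p(V) = (0.2200, 0.4400, 0.3400).
H(U,V) = 1.2210 nats; H(U) = 0.1679 nats.
H(V|U) = 1.2210 − 0.1679 = 1.053 nats.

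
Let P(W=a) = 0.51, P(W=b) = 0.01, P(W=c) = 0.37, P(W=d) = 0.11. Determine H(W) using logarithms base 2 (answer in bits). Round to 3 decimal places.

1.443 bits

H(W) = −Σ p·log₂ p.
  −(0.51)·log₂(0.51) = 0.4954
  −(0.01)·log₂(0.01) = 0.0664
  −(0.37)·log₂(0.37) = 0.5307
  −(0.11)·log₂(0.11) = 0.3503
Sum: 0.4954 + 0.0664 + 0.5307 + 0.3503 = 1.443 bits.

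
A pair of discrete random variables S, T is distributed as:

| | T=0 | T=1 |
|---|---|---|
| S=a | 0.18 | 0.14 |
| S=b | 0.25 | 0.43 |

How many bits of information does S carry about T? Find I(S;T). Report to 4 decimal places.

0.0242 bits

Marginals: p(S) = (0.3200, 0.6800), p(T) = (0.4300, 0.5700).
I(S;T) = Σ p(x,y)·log₂[p(x,y)/(p(x)p(y))].
  (a,0): 0.18·log₂(1.3081) = 0.06975
  (a,1): 0.14·log₂(0.7675) = -0.05344
  (b,0): 0.25·log₂(0.8550) = -0.05650
  (b,1): 0.43·log₂(1.1094) = 0.06440
Sum = 0.0242 bits.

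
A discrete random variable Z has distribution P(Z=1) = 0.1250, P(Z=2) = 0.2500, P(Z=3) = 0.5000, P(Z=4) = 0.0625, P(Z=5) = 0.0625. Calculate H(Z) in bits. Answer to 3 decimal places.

1.875 bits

H(Z) = −Σ p·log₂ p.
  −(0.1250)·log₂(0.1250) = 0.3750
  −(0.2500)·log₂(0.2500) = 0.5000
  −(0.5000)·log₂(0.5000) = 0.5000
  −(0.0625)·log₂(0.0625) = 0.2500
  −(0.0625)·log₂(0.0625) = 0.2500
Sum: 0.3750 + 0.5000 + 0.5000 + 0.2500 + 0.2500 = 1.875 bits.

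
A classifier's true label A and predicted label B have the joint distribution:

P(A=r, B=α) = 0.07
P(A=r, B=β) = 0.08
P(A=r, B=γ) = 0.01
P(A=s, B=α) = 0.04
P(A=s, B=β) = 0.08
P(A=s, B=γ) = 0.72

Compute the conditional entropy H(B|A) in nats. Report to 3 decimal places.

Marginals: p(A) = (0.1600, 0.8400), p(B) = (0.1100, 0.1600, 0.7300).
H(B|A) = Σ p(A) · H(B|A=·).
  A=r: p=0.1600, H(B|A=r) = 0.8815
  A=s: p=0.8400, H(B|A=s) = 0.5010
Weighted sum = 0.562 nats.

0.562 nats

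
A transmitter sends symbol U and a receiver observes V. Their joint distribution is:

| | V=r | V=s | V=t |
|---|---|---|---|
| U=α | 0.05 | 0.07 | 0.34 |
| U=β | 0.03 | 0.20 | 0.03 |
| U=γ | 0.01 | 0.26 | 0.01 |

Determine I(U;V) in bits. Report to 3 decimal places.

0.443 bits

Marginals: p(U) = (0.4600, 0.2600, 0.2800), p(V) = (0.0900, 0.5300, 0.3800).
I(U;V) = H(U) + H(V) − H(U,V).
H(U) = 1.5348, H(V) = 1.3286, H(U,V) = 2.4199.
I(U;V) = 1.5348 + 1.3286 − 2.4199 = 0.443 bits.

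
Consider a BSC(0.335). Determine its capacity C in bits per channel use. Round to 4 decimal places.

Binary symmetric channel: C = 1 − h₂(ε) where h₂ is the binary entropy function.
h₂(0.335) = −0.335·log₂0.335 − 0.665·log₂0.665 = 0.9200.
C = 1 − 0.9200 = 0.0800 bits per channel use.

0.0800 bits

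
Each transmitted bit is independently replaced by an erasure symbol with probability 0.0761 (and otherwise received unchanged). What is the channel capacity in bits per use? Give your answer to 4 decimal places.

0.9239 bits

Binary erasure channel: capacity C = 1 − ε.
C = 1 − 0.0761 = 0.9239 bits per channel use.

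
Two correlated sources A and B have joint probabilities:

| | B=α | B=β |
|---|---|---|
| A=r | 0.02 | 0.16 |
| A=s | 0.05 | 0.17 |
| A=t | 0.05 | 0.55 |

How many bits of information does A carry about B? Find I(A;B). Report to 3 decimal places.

0.020 bits

Marginals: p(A) = (0.1800, 0.2200, 0.6000), p(B) = (0.1200, 0.8800).
I(A;B) = Σ p(x,y)·log₂[p(x,y)/(p(x)p(y))].
  (r,α): 0.02·log₂(0.9259) = -0.0022
  (r,β): 0.16·log₂(1.0101) = 0.0023
  (s,α): 0.05·log₂(1.8939) = 0.0461
  (s,β): 0.17·log₂(0.8781) = -0.0319
  (t,α): 0.05·log₂(0.6944) = -0.0263
  (t,β): 0.55·log₂(1.0417) = 0.0324
Sum = 0.020 bits.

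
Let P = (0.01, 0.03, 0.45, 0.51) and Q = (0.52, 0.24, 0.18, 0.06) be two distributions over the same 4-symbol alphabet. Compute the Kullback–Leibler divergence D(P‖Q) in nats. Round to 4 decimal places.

1.4019 nats

D(P‖Q) = Σ p·ln(p/q).
  0.01·ln(0.01/0.52) = -0.03951
  0.03·ln(0.03/0.24) = -0.06238
  0.45·ln(0.45/0.18) = 0.41233
  0.51·ln(0.51/0.06) = 1.09143
D(P‖Q) = 1.4019 nats.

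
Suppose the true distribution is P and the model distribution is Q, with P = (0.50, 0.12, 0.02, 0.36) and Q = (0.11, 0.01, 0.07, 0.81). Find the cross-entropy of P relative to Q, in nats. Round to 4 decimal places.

1.7853 nats

H(P,Q) = −Σ p·ln q.
  −0.50·ln(0.11) = 1.10364
  −0.12·ln(0.01) = 0.55262
  −0.02·ln(0.07) = 0.05319
  −0.36·ln(0.81) = 0.07586
H(P,Q) = 1.7853 nats.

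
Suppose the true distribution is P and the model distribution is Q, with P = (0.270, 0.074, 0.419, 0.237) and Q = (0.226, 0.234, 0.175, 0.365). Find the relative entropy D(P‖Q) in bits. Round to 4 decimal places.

D(P‖Q) = Σ p·log₂(p/q).
  0.270·log₂(0.270/0.226) = 0.06929
  0.074·log₂(0.074/0.234) = -0.12291
  0.419·log₂(0.419/0.175) = 0.52777
  0.237·log₂(0.237/0.365) = -0.14765
D(P‖Q) = 0.3265 bits.

0.3265 bits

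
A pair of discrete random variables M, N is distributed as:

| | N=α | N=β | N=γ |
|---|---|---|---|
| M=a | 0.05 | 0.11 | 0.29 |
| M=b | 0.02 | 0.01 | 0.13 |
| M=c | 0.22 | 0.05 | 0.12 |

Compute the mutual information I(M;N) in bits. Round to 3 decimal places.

0.194 bits

Marginals: p(M) = (0.4500, 0.1600, 0.3900), p(N) = (0.2900, 0.1700, 0.5400).
I(M;N) = H(M) + H(N) − H(M,N).
H(M) = 1.4712, H(N) = 1.4325, H(M,N) = 2.7100.
I(M;N) = 1.4712 + 1.4325 − 2.7100 = 0.194 bits.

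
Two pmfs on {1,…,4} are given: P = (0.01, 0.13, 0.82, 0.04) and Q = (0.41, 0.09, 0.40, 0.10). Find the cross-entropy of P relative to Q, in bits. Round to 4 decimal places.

H(P,Q) = −Σ p·log₂ q.
  −0.01·log₂(0.41) = 0.01286
  −0.13·log₂(0.09) = 0.45161
  −0.82·log₂(0.40) = 1.08398
  −0.04·log₂(0.10) = 0.13288
H(P,Q) = 1.6813 bits.

1.6813 bits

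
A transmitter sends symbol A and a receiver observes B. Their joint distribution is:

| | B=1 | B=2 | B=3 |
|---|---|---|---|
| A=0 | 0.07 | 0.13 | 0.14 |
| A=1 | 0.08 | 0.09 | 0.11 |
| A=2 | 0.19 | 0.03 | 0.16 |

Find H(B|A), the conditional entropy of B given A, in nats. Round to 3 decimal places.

Marginals: p(A) = (0.3400, 0.2800, 0.3800), p(B) = (0.3400, 0.2500, 0.4100).
H(B|A) = Σ p(A) · H(B|A=·).
  A=0: p=0.3400, H(B|A=0) = 1.0583
  A=1: p=0.2800, H(B|A=1) = 1.0898
  A=2: p=0.3800, H(B|A=2) = 0.9112
Weighted sum = 1.011 nats.

1.011 nats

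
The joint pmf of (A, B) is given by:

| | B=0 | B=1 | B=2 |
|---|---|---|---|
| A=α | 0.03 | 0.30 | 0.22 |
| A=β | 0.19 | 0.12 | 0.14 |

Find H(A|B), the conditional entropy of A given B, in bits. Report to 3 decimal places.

0.836 bits

Marginals: p(A) = (0.5500, 0.4500), p(B) = (0.2200, 0.4200, 0.3600).
H(A|B) = Σ p(B) · H(A|B=·).
  B=0: p=0.2200, H(A|B=0) = 0.5746
  B=1: p=0.4200, H(A|B=1) = 0.8631
  B=2: p=0.3600, H(A|B=2) = 0.9641
Weighted sum = 0.836 bits.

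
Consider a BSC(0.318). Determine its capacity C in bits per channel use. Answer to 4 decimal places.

0.0978 bits

Binary symmetric channel: C = 1 − h₂(ε) where h₂ is the binary entropy function.
h₂(0.318) = −0.318·log₂0.318 − 0.682·log₂0.682 = 0.9022.
C = 1 − 0.9022 = 0.0978 bits per channel use.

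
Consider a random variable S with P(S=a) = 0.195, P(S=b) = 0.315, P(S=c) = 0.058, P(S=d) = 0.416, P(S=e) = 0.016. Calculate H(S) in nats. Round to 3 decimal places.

H(S) = −Σ p·ln p.
  −(0.195)·ln(0.195) = 0.3188
  −(0.315)·ln(0.315) = 0.3639
  −(0.058)·ln(0.058) = 0.1651
  −(0.416)·ln(0.416) = 0.3649
  −(0.016)·ln(0.016) = 0.0662
Sum: 0.3188 + 0.3639 + 0.1651 + 0.3649 + 0.0662 = 1.279 nats.

1.279 nats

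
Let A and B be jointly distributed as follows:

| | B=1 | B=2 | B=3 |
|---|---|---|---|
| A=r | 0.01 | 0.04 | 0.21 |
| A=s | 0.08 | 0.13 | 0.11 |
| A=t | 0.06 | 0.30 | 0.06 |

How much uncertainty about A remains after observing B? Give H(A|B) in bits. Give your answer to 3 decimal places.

Marginals: p(A) = (0.2600, 0.3200, 0.4200), p(B) = (0.1500, 0.4700, 0.3800).
H(A|B) = Σ p(B) · H(A|B=·).
  B=1: p=0.1500, H(A|B=1) = 1.2729
  B=2: p=0.4700, H(A|B=2) = 1.2288
  B=3: p=0.3800, H(A|B=3) = 1.4110
Weighted sum = 1.305 bits.

1.305 bits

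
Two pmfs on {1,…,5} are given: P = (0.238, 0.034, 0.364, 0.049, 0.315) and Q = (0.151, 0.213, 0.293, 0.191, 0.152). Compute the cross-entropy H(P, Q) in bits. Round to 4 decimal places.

2.3428 bits

H(P,Q) = −Σ p·log₂ q.
  −0.238·log₂(0.151) = 0.64912
  −0.034·log₂(0.213) = 0.07586
  −0.364·log₂(0.293) = 0.64465
  −0.049·log₂(0.191) = 0.11703
  −0.315·log₂(0.152) = 0.85612
H(P,Q) = 2.3428 bits.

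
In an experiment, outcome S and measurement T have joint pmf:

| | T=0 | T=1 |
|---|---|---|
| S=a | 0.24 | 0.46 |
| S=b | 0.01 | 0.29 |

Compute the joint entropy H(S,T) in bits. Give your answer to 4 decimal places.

H(S,T) = −Σ p(x,y)·log₂ p(x,y) over all 4 cells.
  cell (a,0): −0.24·log₂0.24 = 0.49413
  cell (a,1): −0.46·log₂0.46 = 0.51534
  cell (b,0): −0.01·log₂0.01 = 0.06644
  cell (b,1): −0.29·log₂0.29 = 0.51790
Sum = 1.5938 bits.

1.5938 bits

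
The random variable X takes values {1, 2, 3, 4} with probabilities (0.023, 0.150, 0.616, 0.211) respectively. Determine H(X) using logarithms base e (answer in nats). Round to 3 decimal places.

H(X) = −Σ p·ln p.
  −(0.023)·ln(0.023) = 0.0868
  −(0.150)·ln(0.150) = 0.2846
  −(0.616)·ln(0.616) = 0.2985
  −(0.211)·ln(0.211) = 0.3283
Sum: 0.0868 + 0.2846 + 0.2985 + 0.3283 = 0.998 nats.

0.998 nats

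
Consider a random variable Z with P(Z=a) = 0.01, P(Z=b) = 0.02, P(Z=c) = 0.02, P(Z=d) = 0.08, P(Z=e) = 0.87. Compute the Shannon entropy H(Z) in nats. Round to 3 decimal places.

0.526 nats

H(Z) = −Σ p·ln p.
  −(0.01)·ln(0.01) = 0.0461
  −(0.02)·ln(0.02) = 0.0782
  −(0.02)·ln(0.02) = 0.0782
  −(0.08)·ln(0.08) = 0.2021
  −(0.87)·ln(0.87) = 0.1212
Sum: 0.0461 + 0.0782 + 0.0782 + 0.2021 + 0.1212 = 0.526 nats.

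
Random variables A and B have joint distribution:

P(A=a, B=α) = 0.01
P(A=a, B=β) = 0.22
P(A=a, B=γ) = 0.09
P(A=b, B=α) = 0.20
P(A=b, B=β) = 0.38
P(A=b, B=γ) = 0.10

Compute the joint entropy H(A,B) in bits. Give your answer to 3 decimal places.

H(A,B) = −Σ p(x,y)·log₂ p(x,y) over all 6 cells.
  cell (a,α): −0.01·log₂0.01 = 0.0664
  cell (a,β): −0.22·log₂0.22 = 0.4806
  cell (a,γ): −0.09·log₂0.09 = 0.3127
  cell (b,α): −0.20·log₂0.20 = 0.4644
  cell (b,β): −0.38·log₂0.38 = 0.5305
  cell (b,γ): −0.10·log₂0.10 = 0.3322
Sum = 2.187 bits.

2.187 bits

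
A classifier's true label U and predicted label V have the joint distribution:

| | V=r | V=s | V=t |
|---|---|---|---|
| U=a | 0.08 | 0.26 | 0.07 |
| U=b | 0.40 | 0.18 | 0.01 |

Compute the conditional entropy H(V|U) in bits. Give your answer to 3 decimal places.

1.129 bits

Marginals: p(U) = (0.4100, 0.5900), p(V) = (0.4800, 0.4400, 0.0800).
H(V|U) = Σ p(U) · H(V|U=·).
  U=a: p=0.4100, H(V|U=a) = 1.3121
  U=b: p=0.5900, H(V|U=b) = 1.0024
Weighted sum = 1.129 bits.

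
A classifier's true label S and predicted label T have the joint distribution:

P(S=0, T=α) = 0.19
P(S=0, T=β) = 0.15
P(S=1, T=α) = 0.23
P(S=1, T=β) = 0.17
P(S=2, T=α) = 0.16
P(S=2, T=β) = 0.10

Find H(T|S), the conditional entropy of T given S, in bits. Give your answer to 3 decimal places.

0.980 bits

Marginals: p(S) = (0.3400, 0.4000, 0.2600), p(T) = (0.5800, 0.4200).
H(T|S) = Σ p(S) · H(T|S=·).
  S=0: p=0.3400, H(T|S=0) = 0.9900
  S=1: p=0.4000, H(T|S=1) = 0.9837
  S=2: p=0.2600, H(T|S=2) = 0.9612
Weighted sum = 0.980 bits.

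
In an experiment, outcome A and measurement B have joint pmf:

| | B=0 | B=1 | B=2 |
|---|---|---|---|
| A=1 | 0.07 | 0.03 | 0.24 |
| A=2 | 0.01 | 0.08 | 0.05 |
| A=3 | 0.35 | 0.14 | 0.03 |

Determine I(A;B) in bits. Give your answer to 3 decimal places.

Marginals: p(A) = (0.3400, 0.1400, 0.5200), p(B) = (0.4300, 0.2500, 0.3200).
I(A;B) = Σ p(x,y)·log₂[p(x,y)/(p(x)p(y))].
  (1,0): 0.07·log₂(0.4788) = -0.0744
  (1,1): 0.03·log₂(0.3529) = -0.0451
  (1,2): 0.24·log₂(2.2059) = 0.2739
  (2,0): 0.01·log₂(0.1661) = -0.0259
  (2,1): 0.08·log₂(2.2857) = 0.0954
  (2,2): 0.05·log₂(1.1161) = 0.0079
  (3,0): 0.35·log₂(1.5653) = 0.2263
  (3,1): 0.14·log₂(1.0769) = 0.0150
  (3,2): 0.03·log₂(0.1803) = -0.0741
Sum = 0.399 bits.

0.399 bits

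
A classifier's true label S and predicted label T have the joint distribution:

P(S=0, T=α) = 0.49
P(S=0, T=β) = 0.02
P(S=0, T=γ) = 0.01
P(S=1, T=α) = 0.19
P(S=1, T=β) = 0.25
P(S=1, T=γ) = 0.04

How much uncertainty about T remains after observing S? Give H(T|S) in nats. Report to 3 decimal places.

Marginals: p(S) = (0.5200, 0.4800), p(T) = (0.6800, 0.2700, 0.0500).
H(T|S) = Σ p(S) · H(T|S=·).
  S=0: p=0.5200, H(T|S=0) = 0.2573
  S=1: p=0.4800, H(T|S=1) = 0.9137
Weighted sum = 0.572 nats.

0.572 nats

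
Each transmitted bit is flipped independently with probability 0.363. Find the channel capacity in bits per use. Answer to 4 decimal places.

0.0549 bits

Binary symmetric channel: C = 1 − h₂(ε) where h₂ is the binary entropy function.
h₂(0.363) = −0.363·log₂0.363 − 0.637·log₂0.637 = 0.9451.
C = 1 − 0.9451 = 0.0549 bits per channel use.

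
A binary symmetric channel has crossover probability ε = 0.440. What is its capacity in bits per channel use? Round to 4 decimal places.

Binary symmetric channel: C = 1 − h₂(ε) where h₂ is the binary entropy function.
h₂(0.440) = −0.440·log₂0.440 − 0.560·log₂0.560 = 0.9896.
C = 1 − 0.9896 = 0.0104 bits per channel use.

0.0104 bits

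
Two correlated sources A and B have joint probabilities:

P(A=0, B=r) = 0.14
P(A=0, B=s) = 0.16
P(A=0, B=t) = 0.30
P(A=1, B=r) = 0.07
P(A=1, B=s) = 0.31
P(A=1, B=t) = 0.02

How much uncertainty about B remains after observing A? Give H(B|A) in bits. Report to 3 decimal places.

1.275 bits

Chain rule: H(B|A) = H(A,B) − H(A).
Marginals: p(A) = (0.6000, 0.4000), p(B) = (0.2100, 0.4700, 0.3200).
H(A,B) = 2.2464 bits; H(A) = 0.9710 bits.
H(B|A) = 2.2464 − 0.9710 = 1.275 bits.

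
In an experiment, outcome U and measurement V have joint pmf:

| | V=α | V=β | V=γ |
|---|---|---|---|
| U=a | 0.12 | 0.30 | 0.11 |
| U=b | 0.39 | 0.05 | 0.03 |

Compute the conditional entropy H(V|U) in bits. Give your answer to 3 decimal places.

Chain rule: H(V|U) = H(U,V) − H(U).
Marginals: p(U) = (0.5300, 0.4700), p(V) = (0.5100, 0.3500, 0.1400).
H(U,V) = 2.1361 bits; H(U) = 0.9974 bits.
H(V|U) = 2.1361 − 0.9974 = 1.139 bits.

1.139 bits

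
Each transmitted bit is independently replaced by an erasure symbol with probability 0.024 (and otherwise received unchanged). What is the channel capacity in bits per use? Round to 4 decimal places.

Binary erasure channel: capacity C = 1 − ε.
C = 1 − 0.024 = 0.9760 bits per channel use.

0.9760 bits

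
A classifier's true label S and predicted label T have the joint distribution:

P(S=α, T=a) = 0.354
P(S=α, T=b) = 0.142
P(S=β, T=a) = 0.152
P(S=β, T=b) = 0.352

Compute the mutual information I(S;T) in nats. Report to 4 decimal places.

0.0875 nats

Marginals: p(S) = (0.4960, 0.5040), p(T) = (0.5060, 0.4940).
I(S;T) = Σ p(x,y)·ln[p(x,y)/(p(x)p(y))].
  (α,a): 0.354·ln(1.4105) = 0.12175
  (α,b): 0.142·ln(0.5795) = -0.07747
  (β,a): 0.152·ln(0.5960) = -0.07866
  (β,b): 0.352·ln(1.4138) = 0.12189
Sum = 0.0875 nats.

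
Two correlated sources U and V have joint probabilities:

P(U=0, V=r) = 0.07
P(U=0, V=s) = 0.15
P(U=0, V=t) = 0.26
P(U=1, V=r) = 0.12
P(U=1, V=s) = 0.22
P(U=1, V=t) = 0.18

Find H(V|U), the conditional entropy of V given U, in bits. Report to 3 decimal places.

Chain rule: H(V|U) = H(U,V) − H(U).
Marginals: p(U) = (0.4800, 0.5200), p(V) = (0.1900, 0.3700, 0.4400).
H(U,V) = 2.4773 bits; H(U) = 0.9988 bits.
H(V|U) = 2.4773 − 0.9988 = 1.478 bits.

1.478 bits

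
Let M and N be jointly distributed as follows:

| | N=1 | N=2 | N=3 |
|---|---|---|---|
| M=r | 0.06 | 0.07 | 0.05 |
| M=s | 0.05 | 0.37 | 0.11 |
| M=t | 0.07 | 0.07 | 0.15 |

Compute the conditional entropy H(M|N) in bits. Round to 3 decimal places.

Marginals: p(M) = (0.1800, 0.5300, 0.2900), p(N) = (0.1800, 0.5100, 0.3100).
H(M|N) = Σ p(N) · H(M|N=·).
  N=1: p=0.1800, H(M|N=1) = 1.5715
  N=2: p=0.5100, H(M|N=2) = 1.1224
  N=3: p=0.3100, H(M|N=3) = 1.4617
Weighted sum = 1.308 bits.

1.308 bits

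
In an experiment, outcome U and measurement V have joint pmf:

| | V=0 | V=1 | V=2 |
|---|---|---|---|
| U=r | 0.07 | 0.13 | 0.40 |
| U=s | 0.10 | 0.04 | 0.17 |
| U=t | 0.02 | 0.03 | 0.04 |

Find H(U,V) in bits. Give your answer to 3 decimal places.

2.583 bits

H(U,V) = −Σ p(x,y)·log₂ p(x,y) over all 9 cells.
  cell (r,0): −0.07·log₂0.07 = 0.2686
  cell (r,1): −0.13·log₂0.13 = 0.3826
  cell (r,2): −0.40·log₂0.40 = 0.5288
  cell (s,0): −0.10·log₂0.10 = 0.3322
  cell (s,1): −0.04·log₂0.04 = 0.1858
  cell (s,2): −0.17·log₂0.17 = 0.4346
  cell (t,0): −0.02·log₂0.02 = 0.1129
  cell (t,1): −0.03·log₂0.03 = 0.1518
  cell (t,2): −0.04·log₂0.04 = 0.1858
Sum = 2.583 bits.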